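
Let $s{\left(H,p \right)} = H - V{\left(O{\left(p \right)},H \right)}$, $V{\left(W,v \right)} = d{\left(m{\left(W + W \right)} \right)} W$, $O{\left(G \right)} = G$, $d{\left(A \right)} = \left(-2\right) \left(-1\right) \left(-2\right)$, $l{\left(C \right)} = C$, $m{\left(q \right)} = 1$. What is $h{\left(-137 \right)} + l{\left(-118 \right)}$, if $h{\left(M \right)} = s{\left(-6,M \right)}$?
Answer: $-672$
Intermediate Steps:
$d{\left(A \right)} = -4$ ($d{\left(A \right)} = 2 \left(-2\right) = -4$)
$V{\left(W,v \right)} = - 4 W$
$s{\left(H,p \right)} = H + 4 p$ ($s{\left(H,p \right)} = H - - 4 p = H + 4 p$)
$h{\left(M \right)} = -6 + 4 M$
$h{\left(-137 \right)} + l{\left(-118 \right)} = \left(-6 + 4 \left(-137\right)\right) - 118 = \left(-6 - 548\right) - 118 = -554 - 118 = -672$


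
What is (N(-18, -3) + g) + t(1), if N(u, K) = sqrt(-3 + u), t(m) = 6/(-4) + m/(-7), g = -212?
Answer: -2991/14 + I*sqrt(21) ≈ -213.64 + 4.5826*I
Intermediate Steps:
t(m) = -3/2 - m/7 (t(m) = 6*(-1/4) + m*(-1/7) = -3/2 - m/7)
(N(-18, -3) + g) + t(1) = (sqrt(-3 - 18) - 212) + (-3/2 - 1/7*1) = (sqrt(-21) - 212) + (-3/2 - 1/7) = (I*sqrt(21) - 212) - 23/14 = (-212 + I*sqrt(21)) - 23/14 = -2991/14 + I*sqrt(21)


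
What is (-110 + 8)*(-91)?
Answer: 9282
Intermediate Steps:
(-110 + 8)*(-91) = -102*(-91) = 9282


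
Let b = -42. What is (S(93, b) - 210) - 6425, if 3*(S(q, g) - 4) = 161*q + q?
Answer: -1609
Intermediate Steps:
S(q, g) = 4 + 54*q (S(q, g) = 4 + (161*q + q)/3 = 4 + (162*q)/3 = 4 + 54*q)
(S(93, b) - 210) - 6425 = ((4 + 54*93) - 210) - 6425 = ((4 + 5022) - 210) - 6425 = (5026 - 210) - 6425 = 4816 - 6425 = -1609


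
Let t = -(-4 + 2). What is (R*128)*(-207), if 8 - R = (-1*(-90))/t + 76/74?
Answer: 37279872/37 ≈ 1.0076e+6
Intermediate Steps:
t = 2 (t = -1*(-2) = 2)
R = -1407/37 (R = 8 - (-1*(-90)/2 + 76/74) = 8 - (90*(½) + 76*(1/74)) = 8 - (45 + 38/37) = 8 - 1*1703/37 = 8 - 1703/37 = -1407/37 ≈ -38.027)
(R*128)*(-207) = -1407/37*128*(-207) = -180096/37*(-207) = 37279872/37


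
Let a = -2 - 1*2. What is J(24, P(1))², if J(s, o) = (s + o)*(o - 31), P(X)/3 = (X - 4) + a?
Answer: 24336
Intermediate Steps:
a = -4 (a = -2 - 2 = -4)
P(X) = -24 + 3*X (P(X) = 3*((X - 4) - 4) = 3*((-4 + X) - 4) = 3*(-8 + X) = -24 + 3*X)
J(s, o) = (-31 + o)*(o + s) (J(s, o) = (o + s)*(-31 + o) = (-31 + o)*(o + s))
J(24, P(1))² = ((-24 + 3*1)² - 31*(-24 + 3*1) - 31*24 + (-24 + 3*1)*24)² = ((-24 + 3)² - 31*(-24 + 3) - 744 + (-24 + 3)*24)² = ((-21)² - 31*(-21) - 744 - 21*24)² = (441 + 651 - 744 - 504)² = (-156)² = 24336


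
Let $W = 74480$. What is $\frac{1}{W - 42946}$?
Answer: $\frac{1}{31534} \approx 3.1712 \cdot 10^{-5}$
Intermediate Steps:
$\frac{1}{W - 42946} = \frac{1}{74480 - 42946} = \frac{1}{31534}$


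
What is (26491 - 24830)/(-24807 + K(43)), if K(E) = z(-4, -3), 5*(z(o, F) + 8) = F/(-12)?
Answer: -33220/496299 ≈ -0.066935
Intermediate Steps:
z(o, F) = -8 - F/60 (z(o, F) = -8 + (F/(-12))/5 = -8 + (F*(-1/12))/5 = -8 + (-F/12)/5 = -8 - F/60)
K(E) = -159/20 (K(E) = -8 - 1/60*(-3) = -8 + 1/20 = -159/20)
(26491 - 24830)/(-24807 + K(43)) = (26491 - 24830)/(-24807 - 159/20) = 1661/(-496299/20) = 1661*(-20/496299) = -33220/496299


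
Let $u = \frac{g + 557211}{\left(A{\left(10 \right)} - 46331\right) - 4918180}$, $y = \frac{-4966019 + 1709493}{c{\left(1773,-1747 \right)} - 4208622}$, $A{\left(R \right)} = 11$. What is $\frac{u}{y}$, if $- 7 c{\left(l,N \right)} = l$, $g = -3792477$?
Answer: $\frac{47658908885391}{56584581644500} \approx 0.84226$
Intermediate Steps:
$c{\left(l,N \right)} = - \frac{l}{7}$
$y = \frac{22795682}{29462127}$ ($y = \frac{-4966019 + 1709493}{\left(- \frac{1}{7}\right) 1773 - 4208622} = - \frac{3256526}{- \frac{1773}{7} - 4208622} = - \frac{3256526}{- \frac{29462127}{7}} = \left(-3256526\right) \left(- \frac{7}{29462127}\right) = \frac{22795682}{29462127} \approx 0.77373$)
$u = \frac{1617633}{2482250}$ ($u = \frac{-3792477 + 557211}{\left(11 - 46331\right) - 4918180} = - \frac{3235266}{\left(11 - 46331\right) - 4918180} = - \frac{3235266}{-46320 - 4918180} = - \frac{3235266}{-4964500} = \left(-3235266\right) \left(- \frac{1}{4964500}\right) = \frac{1617633}{2482250} \approx 0.65168$)
$\frac{u}{y} = \frac{1617633}{2482250 \cdot \frac{22795682}{29462127}} = \frac{1617633}{2482250} \cdot \frac{29462127}{22795682} = \frac{47658908885391}{56584581644500}$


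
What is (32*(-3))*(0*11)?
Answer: 0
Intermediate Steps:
(32*(-3))*(0*11) = -96*0 = 0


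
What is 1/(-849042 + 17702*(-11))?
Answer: -1/1043764 ≈ -9.5807e-7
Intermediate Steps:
1/(-849042 + 17702*(-11)) = 1/(-849042 - 194722) = 1/(-1043764) = -1/1043764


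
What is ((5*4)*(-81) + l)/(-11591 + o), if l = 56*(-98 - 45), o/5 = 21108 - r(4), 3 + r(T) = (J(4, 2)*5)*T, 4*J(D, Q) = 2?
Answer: -4814/46957 ≈ -0.10252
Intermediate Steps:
J(D, Q) = ½ (J(D, Q) = (¼)*2 = ½)
r(T) = -3 + 5*T/2 (r(T) = -3 + ((½)*5)*T = -3 + 5*T/2)
o = 105505 (o = 5*(21108 - (-3 + (5/2)*4)) = 5*(21108 - (-3 + 10)) = 5*(21108 - 1*7) = 5*(21108 - 7) = 5*21101 = 105505)
l = -8008 (l = 56*(-143) = -8008)
((5*4)*(-81) + l)/(-11591 + o) = ((5*4)*(-81) - 8008)/(-11591 + 105505) = (20*(-81) - 8008)/93914 = (-1620 - 8008)*(1/93914) = -9628*1/93914 = -4814/46957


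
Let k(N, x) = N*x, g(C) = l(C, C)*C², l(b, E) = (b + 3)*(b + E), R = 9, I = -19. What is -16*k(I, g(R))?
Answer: 5318784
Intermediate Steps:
l(b, E) = (3 + b)*(E + b)
g(C) = C²*(2*C² + 6*C) (g(C) = (C² + 3*C + 3*C + C*C)*C² = (C² + 3*C + 3*C + C²)*C² = (2*C² + 6*C)*C² = C²*(2*C² + 6*C))
-16*k(I, g(R)) = -(-304)*2*9³*(3 + 9) = -(-304)*2*729*12 = -(-304)*17496 = -16*(-332424) = 5318784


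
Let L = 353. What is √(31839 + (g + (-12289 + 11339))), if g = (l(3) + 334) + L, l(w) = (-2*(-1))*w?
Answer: √31582 ≈ 177.71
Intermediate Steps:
l(w) = 2*w
g = 693 (g = (2*3 + 334) + 353 = (6 + 334) + 353 = 340 + 353 = 693)
√(31839 + (g + (-12289 + 11339))) = √(31839 + (693 + (-12289 + 11339))) = √(31839 + (693 - 950)) = √(31839 - 257) = √31582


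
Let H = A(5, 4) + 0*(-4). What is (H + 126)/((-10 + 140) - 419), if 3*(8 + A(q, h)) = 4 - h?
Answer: -118/289 ≈ -0.40830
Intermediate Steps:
A(q, h) = -20/3 - h/3 (A(q, h) = -8 + (4 - h)/3 = -8 + (4/3 - h/3) = -20/3 - h/3)
H = -8 (H = (-20/3 - ⅓*4) + 0*(-4) = (-20/3 - 4/3) + 0 = -8 + 0 = -8)
(H + 126)/((-10 + 140) - 419) = (-8 + 126)/((-10 + 140) - 419) = 118/(130 - 419) = 118/(-289) = 118*(-1/289) = -118/289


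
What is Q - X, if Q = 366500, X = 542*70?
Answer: 328560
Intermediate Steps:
X = 37940
Q - X = 366500 - 1*37940 = 366500 - 37940 = 328560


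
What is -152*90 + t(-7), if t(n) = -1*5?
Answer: -13685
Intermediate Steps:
t(n) = -5
-152*90 + t(-7) = -152*90 - 5 = -13680 - 5 = -13685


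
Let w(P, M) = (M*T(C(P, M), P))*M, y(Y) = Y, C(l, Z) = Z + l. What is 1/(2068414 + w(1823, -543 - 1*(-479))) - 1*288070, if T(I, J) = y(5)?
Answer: -601747694579/2088894 ≈ -2.8807e+5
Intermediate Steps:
T(I, J) = 5
w(P, M) = 5*M² (w(P, M) = (M*5)*M = (5*M)*M = 5*M²)
1/(2068414 + w(1823, -543 - 1*(-479))) - 1*288070 = 1/(2068414 + 5*(-543 - 1*(-479))²) - 1*288070 = 1/(2068414 + 5*(-543 + 479)²) - 288070 = 1/(2068414 + 5*(-64)²) - 288070 = 1/(2068414 + 5*4096) - 288070 = 1/(2068414 + 20480) - 288070 = 1/2088894 - 288070 = -601747694579/2088894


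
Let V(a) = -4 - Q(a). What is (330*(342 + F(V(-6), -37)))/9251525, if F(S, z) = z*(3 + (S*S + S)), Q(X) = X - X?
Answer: -14058/1850305 ≈ -0.0075977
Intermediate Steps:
Q(X) = 0
V(a) = -4 (V(a) = -4 - 1*0 = -4 + 0 = -4)
F(S, z) = z*(3 + S + S**2) (F(S, z) = z*(3 + (S**2 + S)) = z*(3 + (S + S**2)) = z*(3 + S + S**2))
(330*(342 + F(V(-6), -37)))/9251525 = (330*(342 - 37*(3 - 4 + (-4)**2)))/9251525 = (330*(342 - 37*(3 - 4 + 16)))*(1/9251525) = (330*(342 - 37*15))*(1/9251525) = (330*(342 - 555))*(1/9251525) = (330*(-213))*(1/9251525) = -70290*1/9251525 = -14058/1850305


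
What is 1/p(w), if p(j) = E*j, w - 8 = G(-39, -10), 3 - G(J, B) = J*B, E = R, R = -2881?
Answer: 1/1091899 ≈ 9.1584e-7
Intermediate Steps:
E = -2881
G(J, B) = 3 - B*J (G(J, B) = 3 - J*B = 3 - B*J)
w = -379 (w = 8 + (3 - 1*(-10)*(-39)) = 8 + (3 - 390) = 8 - 387 = -379)
p(j) = -2881*j
1/p(w) = 1/(-2881*(-379)) = 1/1091899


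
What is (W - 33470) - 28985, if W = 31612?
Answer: -30843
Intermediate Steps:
(W - 33470) - 28985 = (31612 - 33470) - 28985 = -1858 - 28985 = -30843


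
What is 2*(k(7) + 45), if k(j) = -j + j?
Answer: 90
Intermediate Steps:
k(j) = 0
2*(k(7) + 45) = 2*(0 + 45) = 2*45 = 90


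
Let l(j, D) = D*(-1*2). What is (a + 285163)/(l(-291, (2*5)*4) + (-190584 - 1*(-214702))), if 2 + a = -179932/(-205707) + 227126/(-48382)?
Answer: 709507855059964/59809645346703 ≈ 11.863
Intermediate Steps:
l(j, D) = -2*D (l(j, D) = D*(-2) = -2*D)
a = -28960485103/4976258037 (a = -2 + (-179932/(-205707) + 227126/(-48382)) = -2 + (-179932*(-1/205707) + 227126*(-1/48382)) = -2 + (179932/205707 - 113563/24191) = -2 - 19007969029/4976258037 = -28960485103/4976258037 ≈ -5.8197)
(a + 285163)/(l(-291, (2*5)*4) + (-190584 - 1*(-214702))) = (-28960485103/4976258037 + 285163)/(-2*2*5*4 + (-190584 - 1*(-214702))) = 1419015710119928/(4976258037*(-20*4 + (-190584 + 214702))) = 1419015710119928/(4976258037*(-2*40 + 24118)) = 1419015710119928/(4976258037*(-80 + 24118)) = (1419015710119928/4976258037)/24038 = (1419015710119928/4976258037)*(1/24038) = 709507855059964/59809645346703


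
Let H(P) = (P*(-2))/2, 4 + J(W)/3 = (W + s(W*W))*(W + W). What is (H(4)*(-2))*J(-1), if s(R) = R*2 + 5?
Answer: -384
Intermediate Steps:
s(R) = 5 + 2*R (s(R) = 2*R + 5 = 5 + 2*R)
J(W) = -12 + 6*W*(5 + W + 2*W**2) (J(W) = -12 + 3*((W + (5 + 2*(W*W)))*(W + W)) = -12 + 3*((W + (5 + 2*W**2))*(2*W)) = -12 + 3*((5 + W + 2*W**2)*(2*W)) = -12 + 3*(2*W*(5 + W + 2*W**2)) = -12 + 6*W*(5 + W + 2*W**2))
H(P) = -P (H(P) = -2*P*(1/2) = -P)
(H(4)*(-2))*J(-1) = (-1*4*(-2))*(-12 + 6*(-1)**2 + 6*(-1)*(5 + 2*(-1)**2)) = (-4*(-2))*(-12 + 6*1 + 6*(-1)*(5 + 2*1)) = 8*(-12 + 6 + 6*(-1)*(5 + 2)) = 8*(-12 + 6 + 6*(-1)*7) = 8*(-12 + 6 - 42) = 8*(-48) = -384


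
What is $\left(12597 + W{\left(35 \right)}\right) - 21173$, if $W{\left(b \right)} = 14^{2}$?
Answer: $-8380$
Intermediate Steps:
$W{\left(b \right)} = 196$
$\left(12597 + W{\left(35 \right)}\right) - 21173 = \left(12597 + 196\right) - 21173 = 12793 - 21173 = -8380$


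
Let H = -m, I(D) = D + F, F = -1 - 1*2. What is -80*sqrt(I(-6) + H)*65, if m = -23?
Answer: -5200*sqrt(14) ≈ -19457.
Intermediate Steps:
F = -3 (F = -1 - 2 = -3)
I(D) = -3 + D (I(D) = D - 3 = -3 + D)
H = 23 (H = -1*(-23) = 23)
-80*sqrt(I(-6) + H)*65 = -80*sqrt((-3 - 6) + 23)*65 = -80*sqrt(-9 + 23)*65 = -80*sqrt(14)*65 = -5200*sqrt(14)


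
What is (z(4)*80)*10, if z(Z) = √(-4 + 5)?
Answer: 800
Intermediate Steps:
z(Z) = 1 (z(Z) = √1 = 1)
(z(4)*80)*10 = (1*80)*10 = 80*10 = 800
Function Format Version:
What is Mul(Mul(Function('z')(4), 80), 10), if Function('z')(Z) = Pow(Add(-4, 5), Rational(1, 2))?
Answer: 800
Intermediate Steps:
Function('z')(Z) = 1 (Function('z')(Z) = Pow(1, Rational(1, 2)) = 1)
Mul(Mul(Function('z')(4), 80), 10) = Mul(Mul(1, 80), 10) = Mul(80, 10) = 800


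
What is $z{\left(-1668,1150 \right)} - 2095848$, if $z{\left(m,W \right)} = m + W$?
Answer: $-2096366$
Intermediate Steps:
$z{\left(m,W \right)} = W + m$
$z{\left(-1668,1150 \right)} - 2095848 = \left(1150 - 1668\right) - 2095848 = -518 - 2095848 = -2096366$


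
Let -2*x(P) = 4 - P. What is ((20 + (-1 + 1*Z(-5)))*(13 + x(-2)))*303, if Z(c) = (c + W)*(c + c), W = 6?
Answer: 27270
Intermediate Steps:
Z(c) = 2*c*(6 + c) (Z(c) = (c + 6)*(c + c) = (6 + c)*(2*c) = 2*c*(6 + c))
x(P) = -2 + P/2 (x(P) = -(4 - P)/2 = -2 + P/2)
((20 + (-1 + 1*Z(-5)))*(13 + x(-2)))*303 = ((20 + (-1 + 1*(2*(-5)*(6 - 5))))*(13 + (-2 + (½)*(-2))))*303 = ((20 + (-1 + 1*(2*(-5)*1)))*(13 + (-2 - 1)))*303 = ((20 + (-1 + 1*(-10)))*(13 - 3))*303 = ((20 + (-1 - 10))*10)*303 = ((20 - 11)*10)*303 = (9*10)*303 = 90*303 = 27270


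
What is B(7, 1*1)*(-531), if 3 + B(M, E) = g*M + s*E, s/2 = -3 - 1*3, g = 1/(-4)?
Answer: 35577/4 ≈ 8894.3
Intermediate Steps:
g = -¼ ≈ -0.25000
s = -12 (s = 2*(-3 - 1*3) = 2*(-3 - 3) = 2*(-6) = -12)
B(M, E) = -3 - 12*E - M/4 (B(M, E) = -3 + (-M/4 - 12*E) = -3 + (-12*E - M/4) = -3 - 12*E - M/4)
B(7, 1*1)*(-531) = (-3 - 12 - ¼*7)*(-531) = (-3 - 12*1 - 7/4)*(-531) = (-3 - 12 - 7/4)*(-531) = -67/4*(-531) = 35577/4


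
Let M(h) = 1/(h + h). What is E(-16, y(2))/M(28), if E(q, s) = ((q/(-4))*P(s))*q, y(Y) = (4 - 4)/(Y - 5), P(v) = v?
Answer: 0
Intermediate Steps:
y(Y) = 0 (y(Y) = 0/(-5 + Y) = 0)
M(h) = 1/(2*h)
E(q, s) = -s*q**2/4 (E(q, s) = ((q/(-4))*s)*q = ((q*(-1/4))*s)*q = ((-q/4)*s)*q = (-q*s/4)*q = -s*q**2/4)
E(-16, y(2))/M(28) = (-1/4*0*(-16)**2)/(((1/2)/28)) = (-1/4*0*256)/(((1/2)*(1/28))) = 0/(1/56) = 0*56 = 0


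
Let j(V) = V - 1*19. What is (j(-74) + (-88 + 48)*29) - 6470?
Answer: -7723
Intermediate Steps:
j(V) = -19 + V (j(V) = V - 19 = -19 + V)
(j(-74) + (-88 + 48)*29) - 6470 = ((-19 - 74) + (-88 + 48)*29) - 6470 = (-93 - 40*29) - 6470 = (-93 - 1160) - 6470 = -1253 - 6470 = -7723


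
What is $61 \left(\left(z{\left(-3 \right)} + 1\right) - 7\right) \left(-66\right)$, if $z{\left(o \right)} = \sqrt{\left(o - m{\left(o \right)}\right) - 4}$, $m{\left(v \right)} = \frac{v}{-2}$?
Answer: $24156 - 2013 i \sqrt{34} \approx 24156.0 - 11738.0 i$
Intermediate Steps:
$m{\left(v \right)} = - \frac{v}{2}$ ($m{\left(v \right)} = v \left(- \frac{1}{2}\right) = - \frac{v}{2}$)
$z{\left(o \right)} = \sqrt{-4 + \frac{3 o}{2}}$ ($z{\left(o \right)} = \sqrt{\left(o - - \frac{o}{2}\right) - 4} = \sqrt{\left(o + \frac{o}{2}\right) - 4} = \sqrt{\frac{3 o}{2} - 4} = \sqrt{-4 + \frac{3 o}{2}}$)
$61 \left(\left(z{\left(-3 \right)} + 1\right) - 7\right) \left(-66\right) = 61 \left(\left(\frac{\sqrt{-16 + 6 \left(-3\right)}}{2} + 1\right) - 7\right) \left(-66\right) = 61 \left(\left(\frac{\sqrt{-16 - 18}}{2} + 1\right) - 7\right) \left(-66\right) = 61 \left(\left(\frac{\sqrt{-34}}{2} + 1\right) - 7\right) \left(-66\right) = 61 \left(\left(\frac{i \sqrt{34}}{2} + 1\right) - 7\right) \left(-66\right) = 61 \left(\left(1 + \frac{i \sqrt{34}}{2}\right) - 7\right) \left(-66\right) = 61 \left(-6 + \frac{i \sqrt{34}}{2}\right) \left(-66\right) = \left(-366 + \frac{61 i \sqrt{34}}{2}\right) \left(-66\right) = 24156 - 2013 i \sqrt{34}$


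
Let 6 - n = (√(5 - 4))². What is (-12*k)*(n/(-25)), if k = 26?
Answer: 312/5 ≈ 62.400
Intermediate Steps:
n = 5 (n = 6 - (√(5 - 4))² = 6 - (√1)² = 6 - 1*1² = 6 - 1*1 = 6 - 1 = 5)
(-12*k)*(n/(-25)) = (-12*26)*(5/(-25)) = -1560*(-1)/25 = -312*(-⅕) = 312/5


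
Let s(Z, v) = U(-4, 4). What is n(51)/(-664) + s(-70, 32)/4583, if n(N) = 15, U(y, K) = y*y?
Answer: -58121/3043112 ≈ -0.019099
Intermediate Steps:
U(y, K) = y²
s(Z, v) = 16 (s(Z, v) = (-4)² = 16)
n(51)/(-664) + s(-70, 32)/4583 = 15/(-664) + 16/4583 = 15*(-1/664) + 16*(1/4583) = -15/664 + 16/4583 = -58121/3043112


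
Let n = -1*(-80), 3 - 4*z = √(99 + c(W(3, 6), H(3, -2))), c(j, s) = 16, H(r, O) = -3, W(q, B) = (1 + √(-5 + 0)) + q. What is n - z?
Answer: 317/4 + √115/4 ≈ 81.931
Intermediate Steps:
W(q, B) = 1 + q + I*√5 (W(q, B) = (1 + √(-5)) + q = (1 + I*√5) + q = 1 + q + I*√5)
z = ¾ - √115/4 (z = ¾ - √(99 + 16)/4 = ¾ - √115/4 ≈ -1.9310)
n = 80
n - z = 80 - (¾ - √115/4) = 80 + (-¾ + √115/4) = 317/4 + √115/4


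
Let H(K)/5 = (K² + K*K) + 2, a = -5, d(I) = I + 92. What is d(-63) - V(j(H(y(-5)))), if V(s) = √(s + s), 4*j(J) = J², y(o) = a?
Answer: 29 - 130*√2 ≈ -154.85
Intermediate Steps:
d(I) = 92 + I
y(o) = -5
H(K) = 10 + 10*K² (H(K) = 5*((K² + K*K) + 2) = 5*((K² + K²) + 2) = 5*(2*K² + 2) = 5*(2 + 2*K²) = 10 + 10*K²)
j(J) = J²/4
V(s) = √2*√s (V(s) = √(2*s) = √2*√s)
d(-63) - V(j(H(y(-5)))) = (92 - 63) - √2*√((10 + 10*(-5)²)²/4) = 29 - √2*√((10 + 10*25)²/4) = 29 - √2*√((10 + 250)²/4) = 29 - √2*√((¼)*260²) = 29 - √2*√((¼)*67600) = 29 - √2*√16900 = 29 - √2*130 = 29 - 130*√2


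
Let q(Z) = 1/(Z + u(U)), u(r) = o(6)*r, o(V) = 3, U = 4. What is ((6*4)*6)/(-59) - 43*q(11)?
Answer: -5849/1357 ≈ -4.3102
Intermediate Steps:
u(r) = 3*r
q(Z) = 1/(12 + Z) (q(Z) = 1/(Z + 3*4) = 1/(Z + 12) = 1/(12 + Z))
((6*4)*6)/(-59) - 43*q(11) = ((6*4)*6)/(-59) - 43/(12 + 11) = (24*6)*(-1/59) - 43/23 = 144*(-1/59) - 43*1/23 = -144/59 - 43/23 = -5849/1357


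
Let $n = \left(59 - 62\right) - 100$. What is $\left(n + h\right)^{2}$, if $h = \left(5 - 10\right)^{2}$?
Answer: $6084$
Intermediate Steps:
$h = 25$ ($h = \left(-5\right)^{2} = 25$)
$n = -103$ ($n = -3 - 100 = -103$)
$\left(n + h\right)^{2} = \left(-103 + 25\right)^{2} = \left(-78\right)^{2} = 6084$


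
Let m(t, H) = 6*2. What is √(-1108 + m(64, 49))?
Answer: 2*I*√274 ≈ 33.106*I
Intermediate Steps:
m(t, H) = 12
√(-1108 + m(64, 49)) = √(-1108 + 12) = √(-1096) = 2*I*√274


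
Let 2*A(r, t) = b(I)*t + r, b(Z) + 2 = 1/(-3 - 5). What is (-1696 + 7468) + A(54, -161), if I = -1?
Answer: 95521/16 ≈ 5970.1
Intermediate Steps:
b(Z) = -17/8 (b(Z) = -2 + 1/(-3 - 5) = -2 + 1/(-8) = -2 - ⅛ = -17/8)
A(r, t) = r/2 - 17*t/16 (A(r, t) = (-17*t/8 + r)/2 = (r - 17*t/8)/2 = r/2 - 17*t/16)
(-1696 + 7468) + A(54, -161) = (-1696 + 7468) + ((½)*54 - 17/16*(-161)) = 5772 + (27 + 2737/16) = 5772 + 3169/16 = 95521/16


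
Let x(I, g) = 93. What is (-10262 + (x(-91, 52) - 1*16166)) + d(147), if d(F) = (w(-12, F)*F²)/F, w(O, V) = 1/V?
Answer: -26334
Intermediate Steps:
d(F) = 1 (d(F) = (F²/F)/F = F/F = 1)
(-10262 + (x(-91, 52) - 1*16166)) + d(147) = (-10262 + (93 - 1*16166)) + 1 = (-10262 + (93 - 16166)) + 1 = (-10262 - 16073) + 1 = -26335 + 1 = -26334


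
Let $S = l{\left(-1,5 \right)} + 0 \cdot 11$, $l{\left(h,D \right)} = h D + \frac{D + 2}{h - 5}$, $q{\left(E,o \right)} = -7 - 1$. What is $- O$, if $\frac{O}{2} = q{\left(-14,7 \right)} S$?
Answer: $- \frac{296}{3} \approx -98.667$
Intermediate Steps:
$q{\left(E,o \right)} = -8$ ($q{\left(E,o \right)} = -7 - 1 = -8$)
$l{\left(h,D \right)} = D h + \frac{2 + D}{-5 + h}$
$S = - \frac{37}{6}$ ($S = \frac{2 + 5 + 5 \left(-1\right)^{2} - 25 \left(-1\right)}{-5 - 1} + 0 \cdot 11 = \frac{2 + 5 + 5 \cdot 1 + 25}{-6} + 0 = - \frac{2 + 5 + 5 + 25}{6} + 0 = \left(- \frac{1}{6}\right) 37 + 0 = - \frac{37}{6} + 0 = - \frac{37}{6} \approx -6.1667$)
$O = \frac{296}{3}$ ($O = 2 \left(\left(-8\right) \left(- \frac{37}{6}\right)\right) = 2 \cdot \frac{148}{3} = \frac{296}{3} \approx 98.667$)
$- O = \left(-1\right) \frac{296}{3} = - \frac{296}{3}$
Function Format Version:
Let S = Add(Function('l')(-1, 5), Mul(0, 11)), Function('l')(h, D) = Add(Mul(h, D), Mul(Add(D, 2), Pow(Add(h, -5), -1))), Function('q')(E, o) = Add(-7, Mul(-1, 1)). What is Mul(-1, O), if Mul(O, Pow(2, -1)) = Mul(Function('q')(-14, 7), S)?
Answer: Rational(-296, 3) ≈ -98.667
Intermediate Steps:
Function('q')(E, o) = -8 (Function('q')(E, o) = Add(-7, -1) = -8)
Function('l')(h, D) = Add(Mul(D, h), Mul(Pow(Add(-5, h), -1), Add(2, D))) (Function('l')(h, D) = Add(Mul(D, h), Mul(Add(2, D), Pow(Add(-5, h), -1))) = Add(Mul(D, h), Mul(Pow(Add(-5, h), -1), Add(2, D))))
S = Rational(-37, 6) (S = Add(Mul(Pow(Add(-5, -1), -1), Add(2, 5, Mul(5, Pow(-1, 2)), Mul(-5, 5, -1))), Mul(0, 11)) = Add(Mul(Pow(-6, -1), Add(2, 5, Mul(5, 1), 25)), 0) = Add(Mul(Rational(-1, 6), Add(2, 5, 5, 25)), 0) = Add(Mul(Rational(-1, 6), 37), 0) = Add(Rational(-37, 6), 0) = Rational(-37, 6) ≈ -6.1667)
O = Rational(296, 3) (O = Mul(2, Mul(-8, Rational(-37, 6))) = Mul(2, Rational(148, 3)) = Rational(296, 3) ≈ 98.667)
Mul(-1, O) = Mul(-1, Rational(296, 3)) = Rational(-296, 3)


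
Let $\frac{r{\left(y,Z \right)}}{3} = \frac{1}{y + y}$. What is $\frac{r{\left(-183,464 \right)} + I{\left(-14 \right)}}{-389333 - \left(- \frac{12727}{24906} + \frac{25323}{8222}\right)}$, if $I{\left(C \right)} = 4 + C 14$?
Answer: $\frac{47969043171}{97266965847164} \approx 0.00049317$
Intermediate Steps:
$I{\left(C \right)} = 4 + 14 C$
$r{\left(y,Z \right)} = \frac{3}{2 y}$ ($r{\left(y,Z \right)} = \frac{3}{y + y} = \frac{3}{2 y}$)
$\frac{r{\left(-183,464 \right)} + I{\left(-14 \right)}}{-389333 - \left(- \frac{12727}{24906} + \frac{25323}{8222}\right)} = \frac{\frac{3}{2 \left(-183\right)} + \left(4 + 14 \left(-14\right)\right)}{-389333 - \left(- \frac{12727}{24906} + \frac{25323}{8222}\right)} = \frac{\frac{3}{2} \left(- \frac{1}{183}\right) + \left(4 - 196\right)}{-389333 - \frac{131513311}{51194283}} = \frac{- \frac{1}{122} - 192}{-389333 + \left(- \frac{25323}{8222} + \frac{12727}{24906}\right)} = - \frac{23425}{122 \left(-389333 - \frac{131513311}{51194283}\right)} = - \frac{23425}{122 \left(- \frac{19931755296550}{51194283}\right)} = \left(- \frac{23425}{122}\right) \left(- \frac{51194283}{19931755296550}\right) = \frac{47969043171}{97266965847164}$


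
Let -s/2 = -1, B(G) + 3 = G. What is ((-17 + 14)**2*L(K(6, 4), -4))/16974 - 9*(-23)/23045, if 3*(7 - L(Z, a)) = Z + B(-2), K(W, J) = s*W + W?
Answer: 677783/65194305 ≈ 0.010396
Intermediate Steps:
B(G) = -3 + G
s = 2 (s = -2*(-1) = 2)
K(W, J) = 3*W (K(W, J) = 2*W + W = 3*W)
L(Z, a) = 26/3 - Z/3 (L(Z, a) = 7 - (Z + (-3 - 2))/3 = 7 - (Z - 5)/3 = 7 - (-5 + Z)/3 = 7 + (5/3 - Z/3) = 26/3 - Z/3)
((-17 + 14)**2*L(K(6, 4), -4))/16974 - 9*(-23)/23045 = ((-17 + 14)**2*(26/3 - 6))/16974 - 9*(-23)/23045 = ((-3)**2*(26/3 - 1/3*18))*(1/16974) + 207*(1/23045) = (9*(26/3 - 6))*(1/16974) + 207/23045 = (9*(8/3))*(1/16974) + 207/23045 = 24*(1/16974) + 207/23045 = 4/2829 + 207/23045 = 677783/65194305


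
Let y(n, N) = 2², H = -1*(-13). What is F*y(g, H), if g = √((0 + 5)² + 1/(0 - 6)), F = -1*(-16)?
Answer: 64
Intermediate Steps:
H = 13
F = 16
g = √894/6 (g = √(5² + 1/(-6)) = √(25 - ⅙) = √(149/6) = √894/6 ≈ 4.9833)
y(n, N) = 4
F*y(g, H) = 16*4 = 64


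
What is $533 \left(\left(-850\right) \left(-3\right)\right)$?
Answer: $1359150$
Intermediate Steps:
$533 \left(\left(-850\right) \left(-3\right)\right) = 533 \cdot 2550 = 1359150$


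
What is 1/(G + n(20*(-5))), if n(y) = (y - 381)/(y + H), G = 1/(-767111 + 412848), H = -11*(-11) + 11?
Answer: -11336416/170400535 ≈ -0.066528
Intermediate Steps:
H = 132 (H = 121 + 11 = 132)
G = -1/354263 (G = 1/(-354263) = -1/354263 ≈ -2.8228e-6)
n(y) = (-381 + y)/(132 + y) (n(y) = (y - 381)/(y + 132) = (-381 + y)/(132 + y))
1/(G + n(20*(-5))) = 1/(-1/354263 + (-381 + 20*(-5))/(132 + 20*(-5))) = 1/(-1/354263 + (-381 - 100)/(132 - 100)) = 1/(-1/354263 - 481/32) = 1/(-170400535/11336416) = -11336416/170400535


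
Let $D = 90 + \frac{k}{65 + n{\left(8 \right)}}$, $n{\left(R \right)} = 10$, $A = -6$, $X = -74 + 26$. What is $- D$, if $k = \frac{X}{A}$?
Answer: $- \frac{6758}{75} \approx -90.107$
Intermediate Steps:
$X = -48$
$k = 8$ ($k = - \frac{48}{-6} = \left(-48\right) \left(- \frac{1}{6}\right) = 8$)
$D = \frac{6758}{75}$ ($D = 90 + \frac{8}{65 + 10} = 90 + \frac{8}{75} = \frac{6758}{75} \approx 90.107$)
$- D = \left(-1\right) \frac{6758}{75} = - \frac{6758}{75}$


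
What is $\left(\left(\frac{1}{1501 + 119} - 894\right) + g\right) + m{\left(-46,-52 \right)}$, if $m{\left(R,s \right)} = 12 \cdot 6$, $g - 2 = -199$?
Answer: $- \frac{1650779}{1620} \approx -1019.0$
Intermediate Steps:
$g = -197$ ($g = 2 - 199 = -197$)
$m{\left(R,s \right)} = 72$
$\left(\left(\frac{1}{1501 + 119} - 894\right) + g\right) + m{\left(-46,-52 \right)} = \left(\left(\frac{1}{1501 + 119} - 894\right) - 197\right) + 72 = \left(\left(\frac{1}{1620} - 894\right) - 197\right) + 72 = \left(- \frac{1448279}{1620} - 197\right) + 72 = - \frac{1767419}{1620} + 72 = - \frac{1650779}{1620}$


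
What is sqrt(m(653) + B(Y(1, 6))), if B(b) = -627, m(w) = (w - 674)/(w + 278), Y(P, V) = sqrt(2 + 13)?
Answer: 3*I*sqrt(1232378)/133 ≈ 25.04*I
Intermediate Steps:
Y(P, V) = sqrt(15)
m(w) = (-674 + w)/(278 + w)
sqrt(m(653) + B(Y(1, 6))) = sqrt((-674 + 653)/(278 + 653) - 627) = sqrt(-21/931 - 627) = sqrt((1/931)*(-21) - 627) = sqrt(-3/133 - 627) = sqrt(-83394/133) = 3*I*sqrt(1232378)/133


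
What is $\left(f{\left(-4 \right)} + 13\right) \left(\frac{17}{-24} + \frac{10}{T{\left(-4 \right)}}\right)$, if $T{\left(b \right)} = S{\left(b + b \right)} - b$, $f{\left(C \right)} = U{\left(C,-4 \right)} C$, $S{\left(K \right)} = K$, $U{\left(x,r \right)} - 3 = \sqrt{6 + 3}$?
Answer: $\frac{847}{24} \approx 35.292$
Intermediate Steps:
$U{\left(x,r \right)} = 6$ ($U{\left(x,r \right)} = 3 + \sqrt{6 + 3} = 3 + \sqrt{9} = 3 + 3 = 6$)
$f{\left(C \right)} = 6 C$
$T{\left(b \right)} = b$ ($T{\left(b \right)} = \left(b + b\right) - b = 2 b - b = b$)
$\left(f{\left(-4 \right)} + 13\right) \left(\frac{17}{-24} + \frac{10}{T{\left(-4 \right)}}\right) = \left(6 \left(-4\right) + 13\right) \left(\frac{17}{-24} + \frac{10}{-4}\right) = \left(-24 + 13\right) \left(17 \left(- \frac{1}{24}\right) + 10 \left(- \frac{1}{4}\right)\right) = - 11 \left(- \frac{17}{24} - \frac{5}{2}\right) = \left(-11\right) \left(- \frac{77}{24}\right) = \frac{847}{24}$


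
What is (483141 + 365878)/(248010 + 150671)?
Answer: 849019/398681 ≈ 2.1296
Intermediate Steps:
(483141 + 365878)/(248010 + 150671) = 849019/398681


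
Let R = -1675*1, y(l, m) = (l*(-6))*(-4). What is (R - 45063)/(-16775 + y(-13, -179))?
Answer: 46738/17087 ≈ 2.7353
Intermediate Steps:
y(l, m) = 24*l (y(l, m) = -6*l*(-4) = 24*l)
R = -1675
(R - 45063)/(-16775 + y(-13, -179)) = (-1675 - 45063)/(-16775 + 24*(-13)) = -46738/(-16775 - 312) = -46738/(-17087) = -46738*(-1/17087) = 46738/17087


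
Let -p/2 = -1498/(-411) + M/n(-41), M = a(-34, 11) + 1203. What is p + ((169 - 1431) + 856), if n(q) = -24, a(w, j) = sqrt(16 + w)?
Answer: -514637/1644 + I*sqrt(2)/4 ≈ -313.04 + 0.35355*I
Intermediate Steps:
M = 1203 + 3*I*sqrt(2) (M = sqrt(16 - 34) + 1203 = sqrt(-18) + 1203 = 3*I*sqrt(2) + 1203 = 1203 + 3*I*sqrt(2) ≈ 1203.0 + 4.2426*I)
p = 152827/1644 + I*sqrt(2)/4 (p = -2*(-1498/(-411) + (1203 + 3*I*sqrt(2))/(-24)) = -2*(-1498*(-1/411) + (1203 + 3*I*sqrt(2))*(-1/24)) = -2*(1498/411 + (-401/8 - I*sqrt(2)/8)) = -2*(-152827/3288 - I*sqrt(2)/8) = 152827/1644 + I*sqrt(2)/4 ≈ 92.96 + 0.35355*I)
p + ((169 - 1431) + 856) = (152827/1644 + I*sqrt(2)/4) + ((169 - 1431) + 856) = (152827/1644 + I*sqrt(2)/4) + (-1262 + 856) = (152827/1644 + I*sqrt(2)/4) - 406 = -514637/1644 + I*sqrt(2)/4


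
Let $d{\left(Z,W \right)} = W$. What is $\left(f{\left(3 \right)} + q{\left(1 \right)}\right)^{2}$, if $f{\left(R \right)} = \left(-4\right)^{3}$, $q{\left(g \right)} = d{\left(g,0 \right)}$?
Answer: $4096$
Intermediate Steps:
$q{\left(g \right)} = 0$
$f{\left(R \right)} = -64$
$\left(f{\left(3 \right)} + q{\left(1 \right)}\right)^{2} = \left(-64 + 0\right)^{2} = \left(-64\right)^{2} = 4096$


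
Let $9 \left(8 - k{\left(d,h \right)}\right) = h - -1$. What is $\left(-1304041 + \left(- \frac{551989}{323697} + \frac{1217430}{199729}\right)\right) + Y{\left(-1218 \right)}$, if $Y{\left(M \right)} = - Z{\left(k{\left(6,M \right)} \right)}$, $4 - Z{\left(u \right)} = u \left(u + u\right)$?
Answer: $- \frac{2204713757461936030}{1745595309051} \approx -1.263 \cdot 10^{6}$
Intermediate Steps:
$k{\left(d,h \right)} = \frac{71}{9} - \frac{h}{9}$ ($k{\left(d,h \right)} = 8 - \frac{h - -1}{9} = 8 - \frac{h + 1}{9} = 8 - \frac{1 + h}{9} = 8 - \left(\frac{1}{9} + \frac{h}{9}\right) = \frac{71}{9} - \frac{h}{9}$)
$Z{\left(u \right)} = 4 - 2 u^{2}$ ($Z{\left(u \right)} = 4 - u \left(u + u\right) = 4 - u 2 u = 4 - 2 u^{2}$)
$Y{\left(M \right)} = -4 + 2 \left(\frac{71}{9} - \frac{M}{9}\right)^{2}$ ($Y{\left(M \right)} = - (4 - 2 \left(\frac{71}{9} - \frac{M}{9}\right)^{2}) = -4 + 2 \left(\frac{71}{9} - \frac{M}{9}\right)^{2}$)
$\left(-1304041 + \left(- \frac{551989}{323697} + \frac{1217430}{199729}\right)\right) + Y{\left(-1218 \right)} = \left(-1304041 + \left(- \frac{551989}{323697} + \frac{1217430}{199729}\right)\right) - \left(4 - \frac{2 \left(-71 - 1218\right)^{2}}{81}\right) = \left(-1304041 + \left(\left(-551989\right) \frac{1}{323697} + 1217430 \cdot \frac{1}{199729}\right)\right) - \left(4 - \frac{2 \left(-1289\right)^{2}}{81}\right) = \left(-1304041 + \left(- \frac{551989}{323697} + \frac{1217430}{199729}\right)\right) + \left(-4 + \frac{2}{81} \cdot 1661521\right) = \left(-1304041 + \frac{283830227729}{64651678113}\right) + \left(-4 + \frac{3323042}{81}\right) = - \frac{84308155147926904}{64651678113} + \frac{3322718}{81} = - \frac{2204713757461936030}{1745595309051}$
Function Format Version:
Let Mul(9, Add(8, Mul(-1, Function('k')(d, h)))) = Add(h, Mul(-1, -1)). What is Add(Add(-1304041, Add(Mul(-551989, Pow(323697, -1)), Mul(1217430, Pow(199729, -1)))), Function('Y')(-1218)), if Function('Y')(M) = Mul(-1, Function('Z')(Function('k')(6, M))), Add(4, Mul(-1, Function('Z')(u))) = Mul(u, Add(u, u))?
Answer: Rational(-2204713757461936030, 1745595309051) ≈ -1.2630e+6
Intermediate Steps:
Function('k')(d, h) = Add(Rational(71, 9), Mul(Rational(-1, 9), h)) (Function('k')(d, h) = Add(8, Mul(Rational(-1, 9), Add(h, Mul(-1, -1)))) = Add(8, Mul(Rational(-1, 9), Add(h, 1))) = Add(8, Mul(Rational(-1, 9), Add(1, h))) = Add(8, Add(Rational(-1, 9), Mul(Rational(-1, 9), h))) = Add(Rational(71, 9), Mul(Rational(-1, 9), h)))
Function('Z')(u) = Add(4, Mul(-2, Pow(u, 2))) (Function('Z')(u) = Add(4, Mul(-1, Mul(u, Add(u, u)))) = Add(4, Mul(-1, Mul(u, Mul(2, u)))) = Add(4, Mul(-1, Mul(2, Pow(u, 2)))) = Add(4, Mul(-2, Pow(u, 2))))
Function('Y')(M) = Add(-4, Mul(2, Pow(Add(Rational(71, 9), Mul(Rational(-1, 9), M)), 2))) (Function('Y')(M) = Mul(-1, Add(4, Mul(-2, Pow(Add(Rational(71, 9), Mul(Rational(-1, 9), M)), 2)))) = Add(-4, Mul(2, Pow(Add(Rational(71, 9), Mul(Rational(-1, 9), M)), 2))))
Add(Add(-1304041, Add(Mul(-551989, Pow(323697, -1)), Mul(1217430, Pow(199729, -1)))), Function('Y')(-1218)) = Add(Add(-1304041, Add(Mul(-551989, Pow(323697, -1)), Mul(1217430, Pow(199729, -1)))), Add(-4, Mul(Rational(2, 81), Pow(Add(-71, -1218), 2)))) = Add(Add(-1304041, Add(Mul(-551989, Rational(1, 323697)), Mul(1217430, Rational(1, 199729)))), Add(-4, Mul(Rational(2, 81), Pow(-1289, 2)))) = Add(Add(-1304041, Add(Rational(-551989, 323697), Rational(1217430, 199729))), Add(-4, Mul(Rational(2, 81), 1661521))) = Add(Add(-1304041, Rational(283830227729, 64651678113)), Add(-4, Rational(3323042, 81))) = Add(Rational(-84308155147926904, 64651678113), Rational(3322718, 81)) = Rational(-2204713757461936030, 1745595309051)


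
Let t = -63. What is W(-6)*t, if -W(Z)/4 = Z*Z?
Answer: 9072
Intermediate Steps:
W(Z) = -4*Z² (W(Z) = -4*Z*Z = -4*Z²)
W(-6)*t = -4*(-6)²*(-63) = -4*36*(-63) = -144*(-63) = 9072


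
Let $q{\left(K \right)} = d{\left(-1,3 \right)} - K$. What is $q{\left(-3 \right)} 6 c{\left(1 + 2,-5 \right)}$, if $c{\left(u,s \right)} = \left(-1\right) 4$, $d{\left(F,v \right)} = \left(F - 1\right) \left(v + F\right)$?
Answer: $24$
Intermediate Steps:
$d{\left(F,v \right)} = \left(-1 + F\right) \left(F + v\right)$
$c{\left(u,s \right)} = -4$
$q{\left(K \right)} = -4 - K$ ($q{\left(K \right)} = \left(\left(-1\right)^{2} - -1 - 3 - 3\right) - K = \left(1 + 1 - 3 - 3\right) - K = -4 - K$)
$q{\left(-3 \right)} 6 c{\left(1 + 2,-5 \right)} = \left(-4 - -3\right) 6 \left(-4\right) = \left(-4 + 3\right) 6 \left(-4\right) = \left(-1\right) 6 \left(-4\right) = \left(-6\right) \left(-4\right) = 24$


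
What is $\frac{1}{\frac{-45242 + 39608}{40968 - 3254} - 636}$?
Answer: $- \frac{18857}{11995869} \approx -0.001572$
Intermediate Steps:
$\frac{1}{\frac{-45242 + 39608}{40968 - 3254} - 636} = \frac{1}{- \frac{5634}{37714} - 636} = \frac{1}{\left(-5634\right) \frac{1}{37714} - 636} = \frac{1}{- \frac{2817}{18857} - 636} = \frac{1}{- \frac{11995869}{18857}} = - \frac{18857}{11995869}$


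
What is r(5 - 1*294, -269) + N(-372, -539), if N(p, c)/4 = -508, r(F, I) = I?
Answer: -2301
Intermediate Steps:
N(p, c) = -2032 (N(p, c) = 4*(-508) = -2032)
r(5 - 1*294, -269) + N(-372, -539) = -269 - 2032 = -2301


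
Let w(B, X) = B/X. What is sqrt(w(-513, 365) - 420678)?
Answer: 3*I*sqrt(6227223755)/365 ≈ 648.6*I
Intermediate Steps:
sqrt(w(-513, 365) - 420678) = sqrt(-513/365 - 420678) = sqrt(-153547983/365) = 3*I*sqrt(6227223755)/365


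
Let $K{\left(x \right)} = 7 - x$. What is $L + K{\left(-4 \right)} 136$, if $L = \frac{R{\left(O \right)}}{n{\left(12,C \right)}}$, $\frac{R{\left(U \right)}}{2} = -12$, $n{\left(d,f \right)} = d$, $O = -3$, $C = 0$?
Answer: $1494$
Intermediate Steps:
$R{\left(U \right)} = -24$ ($R{\left(U \right)} = 2 \left(-12\right) = -24$)
$L = -2$ ($L = - \frac{24}{12} = \left(-24\right) \frac{1}{12} = -2$)
$L + K{\left(-4 \right)} 136 = -2 + \left(7 - -4\right) 136 = -2 + \left(7 + 4\right) 136 = -2 + 11 \cdot 136 = -2 + 1496 = 1494$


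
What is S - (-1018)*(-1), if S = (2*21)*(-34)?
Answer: -2446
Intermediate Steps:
S = -1428 (S = 42*(-34) = -1428)
S - (-1018)*(-1) = -1428 - (-1018)*(-1) = -1428 - 1*1018 = -1428 - 1018 = -2446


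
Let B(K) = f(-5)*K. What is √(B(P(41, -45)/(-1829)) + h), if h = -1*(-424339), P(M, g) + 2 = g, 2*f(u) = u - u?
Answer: √424339 ≈ 651.41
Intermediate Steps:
f(u) = 0 (f(u) = (u - u)/2 = (½)*0 = 0)
P(M, g) = -2 + g
h = 424339
B(K) = 0 (B(K) = 0*K = 0)
√(B(P(41, -45)/(-1829)) + h) = √(0 + 424339) = √424339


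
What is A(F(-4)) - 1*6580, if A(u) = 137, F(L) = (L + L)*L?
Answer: -6443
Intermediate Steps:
F(L) = 2*L**2 (F(L) = (2*L)*L = 2*L**2)
A(F(-4)) - 1*6580 = 137 - 1*6580 = 137 - 6580 = -6443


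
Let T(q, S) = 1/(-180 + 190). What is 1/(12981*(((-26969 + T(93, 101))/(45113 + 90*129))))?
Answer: -567230/3500832909 ≈ -0.00016203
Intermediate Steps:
T(q, S) = ⅒ (T(q, S) = 1/10 = ⅒)
1/(12981*(((-26969 + T(93, 101))/(45113 + 90*129)))) = 1/(12981*(((-26969 + ⅒)/(45113 + 90*129)))) = 1/(12981*((-269689/(10*(45113 + 11610))))) = 1/(12981*((-269689/10/56723))) = 1/(12981*((-269689/10*1/56723))) = 1/(12981*(-269689/567230)) = (1/12981)*(-567230/269689) = -567230/3500832909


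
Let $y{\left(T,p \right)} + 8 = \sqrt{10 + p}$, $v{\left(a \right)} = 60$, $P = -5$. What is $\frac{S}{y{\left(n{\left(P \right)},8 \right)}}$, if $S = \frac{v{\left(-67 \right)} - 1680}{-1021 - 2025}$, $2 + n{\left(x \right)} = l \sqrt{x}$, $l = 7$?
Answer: $- \frac{3240}{35029} - \frac{1215 \sqrt{2}}{35029} \approx -0.14155$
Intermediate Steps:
$n{\left(x \right)} = -2 + 7 \sqrt{x}$
$y{\left(T,p \right)} = -8 + \sqrt{10 + p}$
$S = \frac{810}{1523}$ ($S = \frac{60 - 1680}{-1021 - 2025} = - \frac{1620}{-3046} = \left(-1620\right) \left(- \frac{1}{3046}\right) = \frac{810}{1523} \approx 0.53185$)
$\frac{S}{y{\left(n{\left(P \right)},8 \right)}} = \frac{810}{1523 \left(-8 + \sqrt{10 + 8}\right)} = \frac{810}{1523 \left(-8 + \sqrt{18}\right)} = \frac{810}{1523 \left(-8 + 3 \sqrt{2}\right)}$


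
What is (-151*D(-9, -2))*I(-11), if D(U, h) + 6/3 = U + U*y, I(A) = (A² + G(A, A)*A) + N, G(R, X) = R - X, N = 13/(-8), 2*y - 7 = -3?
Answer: 4181945/8 ≈ 5.2274e+5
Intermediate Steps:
y = 2 (y = 7/2 + (½)*(-3) = 7/2 - 3/2 = 2)
N = -13/8 (N = 13*(-⅛) = -13/8 ≈ -1.6250)
I(A) = -13/8 + A² (I(A) = (A² + (A - A)*A) - 13/8 = (A² + 0*A) - 13/8 = (A² + 0) - 13/8 = A² - 13/8 = -13/8 + A²)
D(U, h) = -2 + 3*U (D(U, h) = -2 + (U + U*2) = -2 + (U + 2*U) = -2 + 3*U)
(-151*D(-9, -2))*I(-11) = (-151*(-2 + 3*(-9)))*(-13/8 + (-11)²) = (-151*(-2 - 27))*(-13/8 + 121) = -151*(-29)*(955/8) = 4379*(955/8) = 4181945/8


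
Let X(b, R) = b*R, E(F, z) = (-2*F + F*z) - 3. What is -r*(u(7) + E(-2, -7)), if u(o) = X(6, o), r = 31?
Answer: -1767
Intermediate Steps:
E(F, z) = -3 - 2*F + F*z
X(b, R) = R*b
u(o) = 6*o (u(o) = o*6 = 6*o)
-r*(u(7) + E(-2, -7)) = -31*(6*7 + (-3 - 2*(-2) - 2*(-7))) = -31*(42 + (-3 + 4 + 14)) = -31*(42 + 15) = -31*57 = -1*1767 = -1767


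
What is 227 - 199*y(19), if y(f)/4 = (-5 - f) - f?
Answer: 34455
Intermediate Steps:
y(f) = -20 - 8*f (y(f) = 4*((-5 - f) - f) = 4*(-5 - 2*f) = -20 - 8*f)
227 - 199*y(19) = 227 - 199*(-20 - 8*19) = 227 - 199*(-20 - 152) = 227 - 199*(-172) = 227 + 34228 = 34455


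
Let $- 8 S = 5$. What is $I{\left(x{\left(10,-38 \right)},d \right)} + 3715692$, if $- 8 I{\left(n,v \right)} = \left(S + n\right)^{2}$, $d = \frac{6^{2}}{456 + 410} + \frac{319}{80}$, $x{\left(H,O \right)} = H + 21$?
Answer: $\frac{1902375255}{512} \approx 3.7156 \cdot 10^{6}$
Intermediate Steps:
$S = - \frac{5}{8}$ ($S = \left(- \frac{1}{8}\right) 5 = - \frac{5}{8} \approx -0.625$)
$x{\left(H,O \right)} = 21 + H$
$d = \frac{139567}{34640}$ ($d = \frac{36}{866} + 319 \cdot \frac{1}{80} = 36 \cdot \frac{1}{866} + \frac{319}{80} = \frac{18}{433} + \frac{319}{80} = \frac{139567}{34640} \approx 4.0291$)
$I{\left(n,v \right)} = - \frac{\left(- \frac{5}{8} + n\right)^{2}}{8}$
$I{\left(x{\left(10,-38 \right)},d \right)} + 3715692 = - \frac{\left(-5 + 8 \left(21 + 10\right)\right)^{2}}{512} + 3715692 = - \frac{\left(-5 + 8 \cdot 31\right)^{2}}{512} + 3715692 = - \frac{\left(-5 + 248\right)^{2}}{512} + 3715692 = - \frac{243^{2}}{512} + 3715692 = \left(- \frac{1}{512}\right) 59049 + 3715692 = - \frac{59049}{512} + 3715692 = \frac{1902375255}{512}$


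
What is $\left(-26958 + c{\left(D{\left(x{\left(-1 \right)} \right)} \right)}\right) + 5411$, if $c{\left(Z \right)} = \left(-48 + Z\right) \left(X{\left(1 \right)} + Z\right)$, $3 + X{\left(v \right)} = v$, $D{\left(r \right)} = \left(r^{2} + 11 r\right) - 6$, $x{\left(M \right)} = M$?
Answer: $-20395$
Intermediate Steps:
$D{\left(r \right)} = -6 + r^{2} + 11 r$
$X{\left(v \right)} = -3 + v$
$c{\left(Z \right)} = \left(-48 + Z\right) \left(-2 + Z\right)$ ($c{\left(Z \right)} = \left(-48 + Z\right) \left(\left(-3 + 1\right) + Z\right) = \left(-48 + Z\right) \left(-2 + Z\right)$)
$\left(-26958 + c{\left(D{\left(x{\left(-1 \right)} \right)} \right)}\right) + 5411 = \left(-26958 + \left(96 + \left(-6 + \left(-1\right)^{2} + 11 \left(-1\right)\right)^{2} - 50 \left(-6 + \left(-1\right)^{2} + 11 \left(-1\right)\right)\right)\right) + 5411 = \left(-26958 + \left(96 + \left(-6 + 1 - 11\right)^{2} - 50 \left(-6 + 1 - 11\right)\right)\right) + 5411 = \left(-26958 + \left(96 + \left(-16\right)^{2} - -800\right)\right) + 5411 = \left(-26958 + \left(96 + 256 + 800\right)\right) + 5411 = \left(-26958 + 1152\right) + 5411 = -25806 + 5411 = -20395$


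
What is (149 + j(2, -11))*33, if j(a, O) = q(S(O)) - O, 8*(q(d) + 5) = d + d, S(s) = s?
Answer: 20097/4 ≈ 5024.3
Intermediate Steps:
q(d) = -5 + d/4 (q(d) = -5 + (d + d)/8 = -5 + (2*d)/8 = -5 + d/4)
j(a, O) = -5 - 3*O/4 (j(a, O) = (-5 + O/4) - O = -5 - 3*O/4)
(149 + j(2, -11))*33 = (149 + (-5 - ¾*(-11)))*33 = (149 + (-5 + 33/4))*33 = (149 + 13/4)*33 = (609/4)*33 = 20097/4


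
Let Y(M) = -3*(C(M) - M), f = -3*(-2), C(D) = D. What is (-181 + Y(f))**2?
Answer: 32761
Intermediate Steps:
f = 6
Y(M) = 0 (Y(M) = -3*(M - M) = -3*0 = 0)
(-181 + Y(f))**2 = (-181 + 0)**2 = (-181)**2 = 32761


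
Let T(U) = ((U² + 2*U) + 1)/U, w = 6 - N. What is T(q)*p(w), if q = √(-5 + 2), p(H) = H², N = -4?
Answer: 200 + 200*I*√3/3 ≈ 200.0 + 115.47*I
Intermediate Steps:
w = 10 (w = 6 - 1*(-4) = 6 + 4 = 10)
q = I*√3 (q = √(-3) = I*√3 ≈ 1.732*I)
T(U) = (1 + U² + 2*U)/U
T(q)*p(w) = (2 + I*√3 + 1/(I*√3))*10² = (2 + I*√3 - I*√3/3)*100 = (2 + 2*I*√3/3)*100 = 200 + 200*I*√3/3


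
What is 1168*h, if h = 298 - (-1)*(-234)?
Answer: 74752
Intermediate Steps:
h = 64 (h = 298 - 1*234 = 298 - 234 = 64)
1168*h = 1168*64 = 74752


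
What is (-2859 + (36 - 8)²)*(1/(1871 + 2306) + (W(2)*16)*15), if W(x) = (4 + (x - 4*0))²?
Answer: -74885258075/4177 ≈ -1.7928e+7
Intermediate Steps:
W(x) = (4 + x)² (W(x) = (4 + (x + 0))² = (4 + x)²)
(-2859 + (36 - 8)²)*(1/(1871 + 2306) + (W(2)*16)*15) = (-2859 + (36 - 8)²)*(1/(1871 + 2306) + ((4 + 2)²*16)*15) = (-2859 + 28²)*(1/4177 + (6²*16)*15) = (-2859 + 784)*(1/4177 + (36*16)*15) = -2075*(1/4177 + 576*15) = -2075*(1/4177 + 8640) = -2075*36089281/4177 = -74885258075/4177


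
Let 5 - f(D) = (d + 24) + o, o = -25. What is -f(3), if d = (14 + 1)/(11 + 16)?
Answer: -49/9 ≈ -5.4444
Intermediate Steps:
d = 5/9 (d = 15/27 = 15*(1/27) = 5/9 ≈ 0.55556)
f(D) = 49/9 (f(D) = 5 - ((5/9 + 24) - 25) = 5 - (221/9 - 25) = 5 - 1*(-4/9) = 5 + 4/9 = 49/9)
-f(3) = -1*49/9 = -49/9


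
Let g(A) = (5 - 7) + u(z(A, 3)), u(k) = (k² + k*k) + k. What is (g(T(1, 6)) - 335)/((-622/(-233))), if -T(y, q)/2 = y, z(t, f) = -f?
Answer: -37513/311 ≈ -120.62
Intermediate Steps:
u(k) = k + 2*k² (u(k) = (k² + k²) + k = 2*k² + k = k + 2*k²)
T(y, q) = -2*y
g(A) = 13 (g(A) = (5 - 7) + (-1*3)*(1 + 2*(-1*3)) = -2 - 3*(1 + 2*(-3)) = -2 - 3*(1 - 6) = -2 - 3*(-5) = -2 + 15 = 13)
(g(T(1, 6)) - 335)/((-622/(-233))) = (13 - 335)/((-622/(-233))) = -322/((-622*(-1/233))) = -322/622/233 = -322*233/622 = -37513/311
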